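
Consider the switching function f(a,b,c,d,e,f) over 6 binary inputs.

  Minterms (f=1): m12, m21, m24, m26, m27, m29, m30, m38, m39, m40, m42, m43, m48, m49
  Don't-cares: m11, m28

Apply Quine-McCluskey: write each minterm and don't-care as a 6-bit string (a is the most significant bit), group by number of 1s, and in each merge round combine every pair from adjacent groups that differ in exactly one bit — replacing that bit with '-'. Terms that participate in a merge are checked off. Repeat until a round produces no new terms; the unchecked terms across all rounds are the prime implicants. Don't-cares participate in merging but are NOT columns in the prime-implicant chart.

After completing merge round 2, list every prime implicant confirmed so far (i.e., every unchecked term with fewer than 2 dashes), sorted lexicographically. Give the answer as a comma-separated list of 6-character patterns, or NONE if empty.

size-2^0 implicants → 001011(✓)  001100(✓)  010101(✓)  011000(✓)  011010(✓)  011011(✓)  011100(✓)  011101(✓)  011110(✓)  100110(✓)  100111(✓)  101000(✓)  101010(✓)  101011(✓)  110000(✓)  110001(✓)
size-2^1 implicants → -01011  0-1011  0-1100  01-101  011-00(✓)  011-10(✓)  0110-0(✓)  01101-  0111-0(✓)  01110-  10011-  1010-0  10101-  11000-
size-2^2 implicants → 011--0
Unchecked terms (primes): -01011, 0-1011, 0-1100, 01-101, 011--0, 01101-, 01110-, 10011-, 1010-0, 10101-, 11000-

-01011, 0-1011, 0-1100, 01-101, 01101-, 01110-, 10011-, 1010-0, 10101-, 11000-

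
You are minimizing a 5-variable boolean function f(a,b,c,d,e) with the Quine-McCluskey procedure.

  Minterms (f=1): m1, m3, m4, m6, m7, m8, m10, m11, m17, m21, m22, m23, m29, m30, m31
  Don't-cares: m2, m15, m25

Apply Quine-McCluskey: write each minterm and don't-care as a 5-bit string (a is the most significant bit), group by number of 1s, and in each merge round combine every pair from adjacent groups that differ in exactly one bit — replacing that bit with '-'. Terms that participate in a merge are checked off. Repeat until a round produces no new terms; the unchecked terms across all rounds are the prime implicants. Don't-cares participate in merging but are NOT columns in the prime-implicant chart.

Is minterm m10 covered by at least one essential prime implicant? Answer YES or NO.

Round 0: 00001✓ 00010✓ 00011✓ 00100✓ 00110✓ 00111✓ 01000✓ 01010✓ 01011✓ 01111✓ 10001✓ 10101✓ 10110✓ 10111✓ 11001✓ 11101✓ 11110✓ 11111✓
Round 1: -0001 -0110✓ -0111✓ -1111✓ 0-010✓ 0-011✓ 0-111✓ 00-10✓ 00-11✓ 000-1 0001-✓ 001-0 0011-✓ 01-11✓ 010-0 0101-✓ 1-001✓ 1-101✓ 1-110✓ 1-111✓ 10-01✓ 101-1✓ 1011-✓ 11-01✓ 111-1✓ 1111-✓
Round 2: --111 -011- 0--11 0-01- 00-1- 1--01 1-1-1 1-11-
PIs = {--111, -0001, -011-, 0--11, 0-01-, 00-1-, 000-1, 001-0, 010-0, 1--01, 1-1-1, 1-11-}
Coverage chart:
  m1: -0001,000-1
  m3: 0--11,0-01-,00-1-,000-1
  m4: 001-0 ←essential
  m6: -011-,00-1-,001-0
  m7: --111,-011-,0--11,00-1-
  m8: 010-0 ←essential
  m10: 0-01-,010-0
  m11: 0--11,0-01-
  m17: -0001,1--01
  m21: 1--01,1-1-1
  m22: -011-,1-11-
  m23: --111,-011-,1-1-1,1-11-
  m29: 1--01,1-1-1
  m30: 1-11- ←essential
  m31: --111,1-1-1,1-11-
Essential: 001-0, 010-0, 1-11-

YES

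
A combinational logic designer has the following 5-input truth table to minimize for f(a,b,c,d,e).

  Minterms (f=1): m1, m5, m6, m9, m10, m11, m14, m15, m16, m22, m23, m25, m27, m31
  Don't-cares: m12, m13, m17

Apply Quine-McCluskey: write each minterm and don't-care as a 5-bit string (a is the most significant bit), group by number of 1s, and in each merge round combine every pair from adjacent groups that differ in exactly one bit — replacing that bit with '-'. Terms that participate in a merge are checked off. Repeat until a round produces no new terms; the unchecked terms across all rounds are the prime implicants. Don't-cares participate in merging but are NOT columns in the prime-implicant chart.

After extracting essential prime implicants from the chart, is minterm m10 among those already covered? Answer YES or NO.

Round 0: 00001✓ 00101✓ 00110✓ 01001✓ 01010✓ 01011✓ 01100✓ 01101✓ 01110✓ 01111✓ 10000✓ 10001✓ 10110✓ 10111✓ 11001✓ 11011✓ 11111✓
Round 1: -0001✓ -0110 -1001✓ -1011✓ -1111✓ 0-001✓ 0-101✓ 0-110 00-01✓ 01-01✓ 01-10✓ 01-11✓ 010-1✓ 0101-✓ 011-0✓ 011-1✓ 0110-✓ 0111-✓ 1-001✓ 1-111 1000- 1011- 11-11✓ 110-1✓
Round 2: --001 -1-11 -10-1 0--01 01--1 01-1- 011--
PIs = {--001, -0110, -1-11, -10-1, 0--01, 0-110, 01--1, 01-1-, 011--, 1-111, 1000-, 1011-}
Coverage chart:
  m1: --001,0--01
  m5: 0--01 ←essential
  m6: -0110,0-110
  m9: --001,-10-1,0--01,01--1
  m10: 01-1- ←essential
  m11: -1-11,-10-1,01--1,01-1-
  m14: 0-110,01-1-,011--
  m15: -1-11,01--1,01-1-,011--
  m16: 1000- ←essential
  m22: -0110,1011-
  m23: 1-111,1011-
  m25: --001,-10-1
  m27: -1-11,-10-1
  m31: -1-11,1-111
Essential: 0--01, 01-1-, 1000-

YES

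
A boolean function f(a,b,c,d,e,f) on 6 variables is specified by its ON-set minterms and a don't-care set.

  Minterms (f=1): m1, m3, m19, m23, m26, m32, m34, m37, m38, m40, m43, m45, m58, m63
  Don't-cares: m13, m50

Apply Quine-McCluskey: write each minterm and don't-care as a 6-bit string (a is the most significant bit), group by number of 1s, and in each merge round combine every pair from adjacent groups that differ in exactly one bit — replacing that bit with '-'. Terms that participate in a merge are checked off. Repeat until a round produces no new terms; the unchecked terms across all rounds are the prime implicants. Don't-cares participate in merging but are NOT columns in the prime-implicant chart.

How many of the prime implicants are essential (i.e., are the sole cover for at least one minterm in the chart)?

8

Round 0: 000001✓ 000011✓ 001101✓ 010011✓ 010111✓ 011010✓ 100000✓ 100010✓ 100101✓ 100110✓ 101000✓ 101011 101101✓ 110010✓ 111010✓ 111111
Round 1: -01101 -11010 0-0011 0000-1 010-11 1-0010 10-000 10-101 100-10 1000-0 11-010
PIs = {-01101, -11010, 0-0011, 0000-1, 010-11, 1-0010, 10-000, 10-101, 100-10, 1000-0, 101011, 11-010, 111111}
Coverage chart:
  m1: 0000-1 ←essential
  m3: 0-0011,0000-1
  m19: 0-0011,010-11
  m23: 010-11 ←essential
  m26: -11010 ←essential
  m32: 10-000,1000-0
  m34: 1-0010,100-10,1000-0
  m37: 10-101 ←essential
  m38: 100-10 ←essential
  m40: 10-000 ←essential
  m43: 101011 ←essential
  m45: -01101,10-101
  m58: -11010,11-010
  m63: 111111 ←essential
Essential: -11010, 0000-1, 010-11, 10-000, 10-101, 100-10, 101011, 111111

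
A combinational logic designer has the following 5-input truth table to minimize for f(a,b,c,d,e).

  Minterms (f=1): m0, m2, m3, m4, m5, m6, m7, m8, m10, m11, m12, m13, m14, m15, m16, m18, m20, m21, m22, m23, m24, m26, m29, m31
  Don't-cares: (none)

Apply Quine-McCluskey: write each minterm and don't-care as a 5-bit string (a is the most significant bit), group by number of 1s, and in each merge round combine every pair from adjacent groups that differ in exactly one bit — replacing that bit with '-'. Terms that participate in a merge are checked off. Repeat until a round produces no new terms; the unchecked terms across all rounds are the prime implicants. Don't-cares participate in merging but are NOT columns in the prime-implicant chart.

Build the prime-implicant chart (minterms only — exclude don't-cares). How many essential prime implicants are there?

3

Round 0: 00000✓ 00010✓ 00011✓ 00100✓ 00101✓ 00110✓ 00111✓ 01000✓ 01010✓ 01011✓ 01100✓ 01101✓ 01110✓ 01111✓ 10000✓ 10010✓ 10100✓ 10101✓ 10110✓ 10111✓ 11000✓ 11010✓ 11101✓ 11111✓
Round 1: -0000✓ -0010✓ -0100✓ -0101✓ -0110✓ -0111✓ -1000✓ -1010✓ -1101✓ -1111✓ 0-000✓ 0-010✓ 0-011✓ 0-100✓ 0-101✓ 0-110✓ 0-111✓ 00-00✓ 00-10✓ 00-11✓ 000-0✓ 0001-✓ 001-0✓ 001-1✓ 0010-✓ 0011-✓ 01-00✓ 01-10✓ 01-11✓ 010-0✓ 0101-✓ 011-0✓ 011-1✓ 0110-✓ 0111-✓ 1-000✓ 1-010✓ 1-101✓ 1-111✓ 10-00✓ 10-10✓ 100-0✓ 101-0✓ 101-1✓ 1010-✓ 1011-✓ 110-0✓ 111-1✓
Round 2: --000✓ --010✓ --101✓ --111✓ -0-00✓ -0-10✓ -00-0✓ -01-0✓ -01-1✓ -010-✓ -011-✓ -10-0✓ -11-1✓ 0--00✓ 0--10✓ 0--11✓ 0-0-0✓ 0-01-✓ 0-1-0✓ 0-1-1✓ 0-10-✓ 0-11-✓ 00--0✓ 00-1-✓ 001--✓ 01--0✓ 01-1-✓ 011--✓ 1-0-0✓ 1-1-1✓ 10--0✓ 101--✓
Round 3: --0-0 --1-1 -0--0 -01-- 0---0 0--1- 0-1--
PIs = {--0-0, --1-1, -0--0, -01--, 0---0, 0--1-, 0-1--}
Coverage chart:
  m0: --0-0,-0--0,0---0
  m2: --0-0,-0--0,0---0,0--1-
  m3: 0--1- ←essential
  m4: -0--0,-01--,0---0,0-1--
  m5: --1-1,-01--,0-1--
  m6: -0--0,-01--,0---0,0--1-,0-1--
  m7: --1-1,-01--,0--1-,0-1--
  m8: --0-0,0---0
  m10: --0-0,0---0,0--1-
  m11: 0--1- ←essential
  m12: 0---0,0-1--
  m13: --1-1,0-1--
  m14: 0---0,0--1-,0-1--
  m15: --1-1,0--1-,0-1--
  m16: --0-0,-0--0
  m18: --0-0,-0--0
  m20: -0--0,-01--
  m21: --1-1,-01--
  m22: -0--0,-01--
  m23: --1-1,-01--
  m24: --0-0 ←essential
  m26: --0-0 ←essential
  m29: --1-1 ←essential
  m31: --1-1 ←essential
Essential: --0-0, --1-1, 0--1-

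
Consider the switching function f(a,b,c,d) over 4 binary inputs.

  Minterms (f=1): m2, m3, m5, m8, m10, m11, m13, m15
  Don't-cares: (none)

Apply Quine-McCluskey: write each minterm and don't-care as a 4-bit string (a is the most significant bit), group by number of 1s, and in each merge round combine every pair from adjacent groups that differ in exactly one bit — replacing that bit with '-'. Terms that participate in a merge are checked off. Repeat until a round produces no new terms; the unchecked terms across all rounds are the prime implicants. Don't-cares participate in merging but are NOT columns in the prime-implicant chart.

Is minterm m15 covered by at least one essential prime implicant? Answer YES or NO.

NO

Round 0: 0010✓ 0011✓ 0101✓ 1000✓ 1010✓ 1011✓ 1101✓ 1111✓
Round 1: -010✓ -011✓ -101 001-✓ 1-11 10-0 101-✓ 11-1
Round 2: -01-
PIs = {-01-, -101, 1-11, 10-0, 11-1}
Coverage chart:
  m2: -01- ←essential
  m3: -01- ←essential
  m5: -101 ←essential
  m8: 10-0 ←essential
  m10: -01-,10-0
  m11: -01-,1-11
  m13: -101,11-1
  m15: 1-11,11-1
Essential: -01-, -101, 10-0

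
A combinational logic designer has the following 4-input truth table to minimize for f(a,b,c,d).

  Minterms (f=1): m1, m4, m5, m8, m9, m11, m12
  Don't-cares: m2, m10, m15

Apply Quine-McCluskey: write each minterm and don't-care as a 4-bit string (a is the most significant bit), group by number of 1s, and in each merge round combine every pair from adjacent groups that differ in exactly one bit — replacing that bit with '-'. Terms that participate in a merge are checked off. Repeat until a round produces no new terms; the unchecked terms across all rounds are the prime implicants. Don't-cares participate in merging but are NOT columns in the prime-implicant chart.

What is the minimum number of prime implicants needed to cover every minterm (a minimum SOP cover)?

size-2^0 implicants → 0001(✓)  0010(✓)  0100(✓)  0101(✓)  1000(✓)  1001(✓)  1010(✓)  1011(✓)  1100(✓)  1111(✓)
size-2^1 implicants → -001  -010  -100  0-01  010-  1-00  1-11  10-0(✓)  10-1(✓)  100-(✓)  101-(✓)
size-2^2 implicants → 10--
Unchecked terms (primes): -001, -010, -100, 0-01, 010-, 1-00, 1-11, 10--
Minterm coverage:
  m1 ⊆ -001,0-01
  m4 ⊆ -100,010-
  m5 ⊆ 0-01,010-
  m8 ⊆ 1-00,10--
  m9 ⊆ -001,10--
  m11 ⊆ 1-11,10--
  m12 ⊆ -100,1-00
(no essential prime implicants)
Petrick residual → -100, 0-01, 10--
Cover = bc'd' + a'c'd + ab'  |cover|=3

3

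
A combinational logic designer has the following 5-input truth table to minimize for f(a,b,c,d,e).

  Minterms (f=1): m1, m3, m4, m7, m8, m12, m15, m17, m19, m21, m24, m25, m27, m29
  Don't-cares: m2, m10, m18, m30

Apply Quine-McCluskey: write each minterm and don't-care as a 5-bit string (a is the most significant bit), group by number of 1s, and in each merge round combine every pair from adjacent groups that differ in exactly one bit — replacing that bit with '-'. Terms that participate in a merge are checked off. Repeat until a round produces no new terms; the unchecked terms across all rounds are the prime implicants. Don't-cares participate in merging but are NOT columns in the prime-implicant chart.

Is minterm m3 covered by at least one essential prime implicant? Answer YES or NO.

YES

Round 0: 00001✓ 00010✓ 00011✓ 00100✓ 00111✓ 01000✓ 01010✓ 01100✓ 01111✓ 10001✓ 10010✓ 10011✓ 10101✓ 11000✓ 11001✓ 11011✓ 11101✓ 11110
Round 1: -0001✓ -0010✓ -0011✓ -1000 0-010 0-100 0-111 00-11 000-1✓ 0001-✓ 01-00 010-0 1-001✓ 1-011✓ 1-101✓ 10-01✓ 100-1✓ 1001-✓ 11-01✓ 110-1✓ 1100-
Round 2: -00-1 -001- 1--01 1-0-1
PIs = {-00-1, -001-, -1000, 0-010, 0-100, 0-111, 00-11, 01-00, 010-0, 1--01, 1-0-1, 1100-, 11110}
Coverage chart:
  m1: -00-1 ←essential
  m3: -00-1,-001-,00-11
  m4: 0-100 ←essential
  m7: 0-111,00-11
  m8: -1000,01-00,010-0
  m12: 0-100,01-00
  m15: 0-111 ←essential
  m17: -00-1,1--01,1-0-1
  m19: -00-1,-001-,1-0-1
  m21: 1--01 ←essential
  m24: -1000,1100-
  m25: 1--01,1-0-1,1100-
  m27: 1-0-1 ←essential
  m29: 1--01 ←essential
Essential: -00-1, 0-100, 0-111, 1--01, 1-0-1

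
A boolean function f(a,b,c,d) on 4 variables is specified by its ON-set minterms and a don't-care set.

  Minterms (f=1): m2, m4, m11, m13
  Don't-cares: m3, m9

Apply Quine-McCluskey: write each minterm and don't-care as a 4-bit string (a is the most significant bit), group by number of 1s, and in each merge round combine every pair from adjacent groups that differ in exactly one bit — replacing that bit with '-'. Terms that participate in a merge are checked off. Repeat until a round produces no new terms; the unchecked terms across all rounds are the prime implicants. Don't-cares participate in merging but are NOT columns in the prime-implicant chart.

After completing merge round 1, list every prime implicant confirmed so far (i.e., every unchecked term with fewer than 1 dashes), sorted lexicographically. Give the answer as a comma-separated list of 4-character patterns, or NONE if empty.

0100

Round 0: 0010✓ 0011✓ 0100 1001✓ 1011✓ 1101✓
Round 1: -011 001- 1-01 10-1
PIs = {-011, 001-, 0100, 1-01, 10-1}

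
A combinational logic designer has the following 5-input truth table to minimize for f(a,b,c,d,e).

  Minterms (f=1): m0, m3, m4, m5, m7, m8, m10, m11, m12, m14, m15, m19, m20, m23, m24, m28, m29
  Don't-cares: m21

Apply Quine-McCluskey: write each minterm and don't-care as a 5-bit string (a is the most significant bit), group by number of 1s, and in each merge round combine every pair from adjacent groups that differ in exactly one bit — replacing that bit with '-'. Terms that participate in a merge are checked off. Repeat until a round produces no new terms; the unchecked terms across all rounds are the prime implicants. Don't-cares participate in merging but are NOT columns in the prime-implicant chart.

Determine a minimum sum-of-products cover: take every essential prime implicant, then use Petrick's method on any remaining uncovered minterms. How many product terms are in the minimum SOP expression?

6

[col 0] 00000*, 00011*, 00100*, 00101*, 00111*, 01000*, 01010*, 01011*, 01100*, 01110*, 01111*, 10011*, 10100*, 10101*, 10111*, 11000*, 11100*, 11101*
[col 1] -0011*, -0100*, -0101*, -0111*, -1000*, -1100*, 0-000*, 0-011*, 0-100*, 0-111*, 00-00*, 00-11*, 001-1*, 0010-*, 01-00*, 01-10*, 01-11*, 010-0*, 0101-*, 011-0*, 0111-*, 1-100*, 1-101*, 10-11*, 101-1*, 1010-*, 11-00*, 1110-*
[col 2] --100, -0-11, -01-1, -010-, -1-00, 0--00, 0--11, 01--0, 01-1-, 1-10-
Prime implicants: --100, -0-11, -01-1, -010-, -1-00, 0--00, 0--11, 01--0, 01-1-, 1-10-
PI chart (minterm → PIs covering it):
  0 | 0--00  (sole → essential)
  3 | -0-11,0--11
  4 | --100,-010-,0--00
  5 | -01-1,-010-
  7 | -0-11,-01-1,0--11
  8 | -1-00,0--00,01--0
  10 | 01--0,01-1-
  11 | 0--11,01-1-
  12 | --100,-1-00,0--00,01--0
  14 | 01--0,01-1-
  15 | 0--11,01-1-
  19 | -0-11  (sole → essential)
  20 | --100,-010-,1-10-
  23 | -0-11,-01-1
  24 | -1-00  (sole → essential)
  28 | --100,-1-00,1-10-
  29 | 1-10-  (sole → essential)
Essential prime implicants: -0-11, -1-00, 0--00, 1-10-
Petrick residual → -01-1, 01-1-
Minimum SOP uses 6 PIs: b'de + b'ce + bd'e' + a'd'e' + a'bd + acd'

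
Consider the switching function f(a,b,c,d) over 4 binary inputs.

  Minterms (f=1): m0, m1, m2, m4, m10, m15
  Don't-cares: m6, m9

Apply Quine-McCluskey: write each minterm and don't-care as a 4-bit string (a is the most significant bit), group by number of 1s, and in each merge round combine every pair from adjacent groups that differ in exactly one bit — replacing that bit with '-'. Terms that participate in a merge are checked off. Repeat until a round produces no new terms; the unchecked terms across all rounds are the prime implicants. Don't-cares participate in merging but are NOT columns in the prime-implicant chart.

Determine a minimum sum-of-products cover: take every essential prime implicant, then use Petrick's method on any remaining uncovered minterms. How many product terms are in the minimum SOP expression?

4

Round 0: 0000✓ 0001✓ 0010✓ 0100✓ 0110✓ 1001✓ 1010✓ 1111
Round 1: -001 -010 0-00✓ 0-10✓ 00-0✓ 000- 01-0✓
Round 2: 0--0
PIs = {-001, -010, 0--0, 000-, 1111}
Coverage chart:
  m0: 0--0,000-
  m1: -001,000-
  m2: -010,0--0
  m4: 0--0 ←essential
  m10: -010 ←essential
  m15: 1111 ←essential
Essential: -010, 0--0, 1111
Petrick residual → -001
Min cover (4 terms): b'c'd + b'cd' + a'd' + abcd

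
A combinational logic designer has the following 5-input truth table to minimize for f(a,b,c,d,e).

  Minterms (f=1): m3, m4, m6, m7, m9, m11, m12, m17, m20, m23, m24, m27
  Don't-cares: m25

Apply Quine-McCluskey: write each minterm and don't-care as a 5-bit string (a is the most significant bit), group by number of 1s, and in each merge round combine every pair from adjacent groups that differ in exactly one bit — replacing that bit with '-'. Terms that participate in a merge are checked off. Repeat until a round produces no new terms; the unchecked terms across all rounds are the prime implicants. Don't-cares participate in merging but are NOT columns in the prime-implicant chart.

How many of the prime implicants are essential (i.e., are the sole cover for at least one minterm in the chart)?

6

Round 0: 00011✓ 00100✓ 00110✓ 00111✓ 01001✓ 01011✓ 01100✓ 10001✓ 10100✓ 10111✓ 11000✓ 11001✓ 11011✓
Round 1: -0100 -0111 -1001✓ -1011✓ 0-011 0-100 00-11 001-0 0011- 010-1✓ 1-001 110-1✓ 1100-
Round 2: -10-1
PIs = {-0100, -0111, -10-1, 0-011, 0-100, 00-11, 001-0, 0011-, 1-001, 1100-}
Coverage chart:
  m3: 0-011,00-11
  m4: -0100,0-100,001-0
  m6: 001-0,0011-
  m7: -0111,00-11,0011-
  m9: -10-1 ←essential
  m11: -10-1,0-011
  m12: 0-100 ←essential
  m17: 1-001 ←essential
  m20: -0100 ←essential
  m23: -0111 ←essential
  m24: 1100- ←essential
  m27: -10-1 ←essential
Essential: -0100, -0111, -10-1, 0-100, 1-001, 1100-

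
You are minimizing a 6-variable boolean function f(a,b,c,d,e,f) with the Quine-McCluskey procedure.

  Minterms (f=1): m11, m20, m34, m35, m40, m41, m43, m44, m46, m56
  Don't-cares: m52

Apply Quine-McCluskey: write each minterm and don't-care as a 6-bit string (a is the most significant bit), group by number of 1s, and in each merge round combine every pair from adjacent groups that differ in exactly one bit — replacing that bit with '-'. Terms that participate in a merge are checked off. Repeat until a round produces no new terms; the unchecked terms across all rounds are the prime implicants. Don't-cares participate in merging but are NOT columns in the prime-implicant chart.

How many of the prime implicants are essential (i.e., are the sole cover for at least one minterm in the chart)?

[col 0] 001011*, 010100*, 100010*, 100011*, 101000*, 101001*, 101011*, 101100*, 101110*, 110100*, 111000*
[col 1] -01011, -10100, 1-1000, 10-011, 10001-, 101-00, 1010-1, 10100-, 1011-0
Prime implicants: -01011, -10100, 1-1000, 10-011, 10001-, 101-00, 1010-1, 10100-, 1011-0
PI chart (minterm → PIs covering it):
  11 | -01011  (sole → essential)
  20 | -10100  (sole → essential)
  34 | 10001-  (sole → essential)
  35 | 10-011,10001-
  40 | 1-1000,101-00,10100-
  41 | 1010-1,10100-
  43 | -01011,10-011,1010-1
  44 | 101-00,1011-0
  46 | 1011-0  (sole → essential)
  56 | 1-1000  (sole → essential)
Essential prime implicants: -01011, -10100, 1-1000, 10001-, 1011-0

5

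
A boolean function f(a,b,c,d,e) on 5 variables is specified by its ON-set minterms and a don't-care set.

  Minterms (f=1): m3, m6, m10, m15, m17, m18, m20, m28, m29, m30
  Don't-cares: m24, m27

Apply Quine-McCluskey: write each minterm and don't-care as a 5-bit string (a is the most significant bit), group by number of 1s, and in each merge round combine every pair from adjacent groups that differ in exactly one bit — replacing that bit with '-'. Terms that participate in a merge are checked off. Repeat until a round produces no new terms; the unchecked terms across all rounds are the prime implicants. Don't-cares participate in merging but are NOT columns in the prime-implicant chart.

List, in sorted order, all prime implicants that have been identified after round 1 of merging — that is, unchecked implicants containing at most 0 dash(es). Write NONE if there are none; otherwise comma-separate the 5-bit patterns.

00011, 00110, 01010, 01111, 10001, 10010, 11011

[col 0] 00011, 00110, 01010, 01111, 10001, 10010, 10100*, 11000*, 11011, 11100*, 11101*, 11110*
[col 1] 1-100, 11-00, 111-0, 1110-
Prime implicants: 00011, 00110, 01010, 01111, 1-100, 10001, 10010, 11-00, 11011, 111-0, 1110-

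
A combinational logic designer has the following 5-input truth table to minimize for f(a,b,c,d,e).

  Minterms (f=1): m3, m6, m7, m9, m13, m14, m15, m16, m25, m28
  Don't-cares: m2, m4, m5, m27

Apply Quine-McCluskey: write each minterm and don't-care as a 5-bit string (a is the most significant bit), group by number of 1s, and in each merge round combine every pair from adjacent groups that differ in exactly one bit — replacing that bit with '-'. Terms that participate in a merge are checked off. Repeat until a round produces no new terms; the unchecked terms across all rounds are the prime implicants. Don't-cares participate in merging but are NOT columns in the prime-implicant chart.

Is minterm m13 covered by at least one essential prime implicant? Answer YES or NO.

Round 0: 00010✓ 00011✓ 00100✓ 00101✓ 00110✓ 00111✓ 01001✓ 01101✓ 01110✓ 01111✓ 10000 11001✓ 11011✓ 11100
Round 1: -1001 0-101✓ 0-110✓ 0-111✓ 00-10✓ 00-11✓ 0001-✓ 001-0✓ 001-1✓ 0010-✓ 0011-✓ 01-01 011-1✓ 0111-✓ 110-1
Round 2: 0-1-1 0-11- 00-1- 001--
PIs = {-1001, 0-1-1, 0-11-, 00-1-, 001--, 01-01, 10000, 110-1, 11100}
Coverage chart:
  m3: 00-1- ←essential
  m6: 0-11-,00-1-,001--
  m7: 0-1-1,0-11-,00-1-,001--
  m9: -1001,01-01
  m13: 0-1-1,01-01
  m14: 0-11- ←essential
  m15: 0-1-1,0-11-
  m16: 10000 ←essential
  m25: -1001,110-1
  m28: 11100 ←essential
Essential: 0-11-, 00-1-, 10000, 11100

NO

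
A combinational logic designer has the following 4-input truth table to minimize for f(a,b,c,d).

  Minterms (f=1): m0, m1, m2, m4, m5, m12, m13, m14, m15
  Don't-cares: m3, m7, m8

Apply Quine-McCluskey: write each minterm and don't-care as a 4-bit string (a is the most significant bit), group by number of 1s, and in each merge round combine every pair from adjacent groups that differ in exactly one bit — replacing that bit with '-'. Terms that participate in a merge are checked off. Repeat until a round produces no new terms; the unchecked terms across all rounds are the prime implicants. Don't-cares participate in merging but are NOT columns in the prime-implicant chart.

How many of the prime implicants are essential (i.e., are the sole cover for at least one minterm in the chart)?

Round 0: 0000✓ 0001✓ 0010✓ 0011✓ 0100✓ 0101✓ 0111✓ 1000✓ 1100✓ 1101✓ 1110✓ 1111✓
Round 1: -000✓ -100✓ -101✓ -111✓ 0-00✓ 0-01✓ 0-11✓ 00-0✓ 00-1✓ 000-✓ 001-✓ 01-1✓ 010-✓ 1-00✓ 11-0✓ 11-1✓ 110-✓ 111-✓
Round 2: --00 -1-1 -10- 0--1 0-0- 00-- 11--
PIs = {--00, -1-1, -10-, 0--1, 0-0-, 00--, 11--}
Coverage chart:
  m0: --00,0-0-,00--
  m1: 0--1,0-0-,00--
  m2: 00-- ←essential
  m4: --00,-10-,0-0-
  m5: -1-1,-10-,0--1,0-0-
  m12: --00,-10-,11--
  m13: -1-1,-10-,11--
  m14: 11-- ←essential
  m15: -1-1,11--
Essential: 00--, 11--

2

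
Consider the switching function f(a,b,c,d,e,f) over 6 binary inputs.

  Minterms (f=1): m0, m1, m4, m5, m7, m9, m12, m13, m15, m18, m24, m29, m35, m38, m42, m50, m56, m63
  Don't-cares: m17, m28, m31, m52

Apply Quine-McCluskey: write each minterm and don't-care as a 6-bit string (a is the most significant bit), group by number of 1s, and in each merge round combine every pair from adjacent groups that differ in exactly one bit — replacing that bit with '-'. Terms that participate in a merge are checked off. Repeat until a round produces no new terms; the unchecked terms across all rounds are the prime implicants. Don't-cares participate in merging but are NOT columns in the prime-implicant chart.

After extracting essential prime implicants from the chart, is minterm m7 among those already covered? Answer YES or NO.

Round 0: 000000✓ 000001✓ 000100✓ 000101✓ 000111✓ 001001✓ 001100✓ 001101✓ 001111✓ 010001✓ 010010✓ 011000✓ 011100✓ 011101✓ 011111✓ 100011 100110 101010 110010✓ 110100 111000✓ 111111✓
Round 1: -10010 -11000 -11111 0-0001 0-1100✓ 0-1101✓ 0-1111✓ 00-001✓ 00-100✓ 00-101✓ 00-111✓ 000-00✓ 000-01✓ 00000-✓ 0001-1✓ 00010-✓ 001-01✓ 0011-1✓ 00110-✓ 011-00 0111-1✓ 01110-✓
Round 2: 0-11-1 0-110- 00--01 00-1-1 00-10- 000-0-
PIs = {-10010, -11000, -11111, 0-0001, 0-11-1, 0-110-, 00--01, 00-1-1, 00-10-, 000-0-, 011-00, 100011, 100110, 101010, 110100}
Coverage chart:
  m0: 000-0- ←essential
  m1: 0-0001,00--01,000-0-
  m4: 00-10-,000-0-
  m5: 00--01,00-1-1,00-10-,000-0-
  m7: 00-1-1 ←essential
  m9: 00--01 ←essential
  m12: 0-110-,00-10-
  m13: 0-11-1,0-110-,00--01,00-1-1,00-10-
  m15: 0-11-1,00-1-1
  m18: -10010 ←essential
  m24: -11000,011-00
  m29: 0-11-1,0-110-
  m35: 100011 ←essential
  m38: 100110 ←essential
  m42: 101010 ←essential
  m50: -10010 ←essential
  m56: -11000 ←essential
  m63: -11111 ←essential
Essential: -10010, -11000, -11111, 00--01, 00-1-1, 000-0-, 100011, 100110, 101010

YES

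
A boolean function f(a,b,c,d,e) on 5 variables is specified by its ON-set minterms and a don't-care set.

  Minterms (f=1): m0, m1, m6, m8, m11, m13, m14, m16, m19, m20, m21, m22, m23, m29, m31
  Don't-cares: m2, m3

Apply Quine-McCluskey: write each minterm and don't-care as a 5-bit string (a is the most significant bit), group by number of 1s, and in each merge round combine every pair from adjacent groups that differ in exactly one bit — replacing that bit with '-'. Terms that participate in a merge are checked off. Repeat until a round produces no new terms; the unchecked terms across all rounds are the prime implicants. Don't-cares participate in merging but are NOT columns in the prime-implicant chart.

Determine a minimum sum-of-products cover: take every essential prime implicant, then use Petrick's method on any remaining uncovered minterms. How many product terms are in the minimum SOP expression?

Round 0: 00000✓ 00001✓ 00010✓ 00011✓ 00110✓ 01000✓ 01011✓ 01101✓ 01110✓ 10000✓ 10011✓ 10100✓ 10101✓ 10110✓ 10111✓ 11101✓ 11111✓
Round 1: -0000 -0011 -0110 -1101 0-000 0-011 0-110 00-10 000-0✓ 000-1✓ 0000-✓ 0001-✓ 1-101✓ 1-111✓ 10-00 10-11 101-0✓ 101-1✓ 1010-✓ 1011-✓ 111-1✓
Round 2: 000-- 1-1-1 101--
PIs = {-0000, -0011, -0110, -1101, 0-000, 0-011, 0-110, 00-10, 000--, 1-1-1, 10-00, 10-11, 101--}
Coverage chart:
  m0: -0000,0-000,000--
  m1: 000-- ←essential
  m6: -0110,0-110,00-10
  m8: 0-000 ←essential
  m11: 0-011 ←essential
  m13: -1101 ←essential
  m14: 0-110 ←essential
  m16: -0000,10-00
  m19: -0011,10-11
  m20: 10-00,101--
  m21: 1-1-1,101--
  m22: -0110,101--
  m23: 1-1-1,10-11,101--
  m29: -1101,1-1-1
  m31: 1-1-1 ←essential
Essential: -1101, 0-000, 0-011, 0-110, 000--, 1-1-1
Petrick residual → -0000, -0011, 101--
Min cover (9 terms): b'c'd'e' + b'c'de + bcd'e + a'c'd'e' + a'c'de + a'cde' + a'b'c' + ace + ab'c

9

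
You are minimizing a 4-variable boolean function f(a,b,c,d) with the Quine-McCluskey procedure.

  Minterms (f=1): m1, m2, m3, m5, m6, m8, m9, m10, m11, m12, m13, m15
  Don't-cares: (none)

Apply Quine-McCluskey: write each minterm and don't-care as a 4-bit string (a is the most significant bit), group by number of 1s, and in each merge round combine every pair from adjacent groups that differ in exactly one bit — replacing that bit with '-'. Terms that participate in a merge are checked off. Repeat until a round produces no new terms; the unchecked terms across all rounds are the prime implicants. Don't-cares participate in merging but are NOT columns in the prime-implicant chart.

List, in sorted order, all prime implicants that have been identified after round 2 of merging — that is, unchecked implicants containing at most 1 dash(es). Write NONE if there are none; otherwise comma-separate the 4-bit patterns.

0-10

[col 0] 0001*, 0010*, 0011*, 0101*, 0110*, 1000*, 1001*, 1010*, 1011*, 1100*, 1101*, 1111*
[col 1] -001*, -010*, -011*, -101*, 0-01*, 0-10, 00-1*, 001-*, 1-00*, 1-01*, 1-11*, 10-0*, 10-1*, 100-*, 101-*, 11-1*, 110-*
[col 2] --01, -0-1, -01-, 1--1, 1-0-, 10--
Prime implicants: --01, -0-1, -01-, 0-10, 1--1, 1-0-, 10--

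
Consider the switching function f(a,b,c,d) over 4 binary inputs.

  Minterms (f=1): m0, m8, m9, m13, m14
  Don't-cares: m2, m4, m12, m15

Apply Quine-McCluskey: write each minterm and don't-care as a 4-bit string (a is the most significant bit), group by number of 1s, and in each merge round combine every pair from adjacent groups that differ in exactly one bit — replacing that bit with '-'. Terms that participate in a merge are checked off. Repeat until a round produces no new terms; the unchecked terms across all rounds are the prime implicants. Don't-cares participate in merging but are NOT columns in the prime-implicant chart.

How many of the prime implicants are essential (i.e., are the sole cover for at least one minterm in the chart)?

Round 0: 0000✓ 0010✓ 0100✓ 1000✓ 1001✓ 1100✓ 1101✓ 1110✓ 1111✓
Round 1: -000✓ -100✓ 0-00✓ 00-0 1-00✓ 1-01✓ 100-✓ 11-0✓ 11-1✓ 110-✓ 111-✓
Round 2: --00 1-0- 11--
PIs = {--00, 00-0, 1-0-, 11--}
Coverage chart:
  m0: --00,00-0
  m8: --00,1-0-
  m9: 1-0- ←essential
  m13: 1-0-,11--
  m14: 11-- ←essential
Essential: 1-0-, 11--

2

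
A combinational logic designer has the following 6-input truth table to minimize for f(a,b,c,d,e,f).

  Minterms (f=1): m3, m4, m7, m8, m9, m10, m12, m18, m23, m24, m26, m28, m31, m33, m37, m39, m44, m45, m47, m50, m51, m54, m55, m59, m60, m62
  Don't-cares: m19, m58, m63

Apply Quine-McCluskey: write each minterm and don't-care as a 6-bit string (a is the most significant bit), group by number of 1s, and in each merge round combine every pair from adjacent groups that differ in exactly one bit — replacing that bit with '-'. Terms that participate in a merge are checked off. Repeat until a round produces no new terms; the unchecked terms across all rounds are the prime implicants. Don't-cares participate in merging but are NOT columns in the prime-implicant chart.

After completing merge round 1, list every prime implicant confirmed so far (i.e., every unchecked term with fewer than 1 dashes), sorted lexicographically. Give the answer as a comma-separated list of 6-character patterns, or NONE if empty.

NONE

size-2^0 implicants → 000011(✓)  000100(✓)  000111(✓)  001000(✓)  001001(✓)  001010(✓)  001100(✓)  010010(✓)  010011(✓)  010111(✓)  011000(✓)  011010(✓)  011100(✓)  011111(✓)  100001(✓)  100101(✓)  100111(✓)  101100(✓)  101101(✓)  101111(✓)  110010(✓)  110011(✓)  110110(✓)  110111(✓)  111010(✓)  111011(✓)  111100(✓)  111110(✓)  111111(✓)
size-2^1 implicants → -00111(✓)  -01100(✓)  -10010(✓)  -10011(✓)  -10111(✓)  -11010(✓)  -11100(✓)  -11111(✓)  0-0011(✓)  0-0111(✓)  0-1000(✓)  0-1010(✓)  0-1100(✓)  00-100  000-11(✓)  001-00(✓)  0010-0(✓)  00100-  01-010(✓)  01-111(✓)  010-11(✓)  01001-(✓)  011-00(✓)  0110-0(✓)  1-0111(✓)  1-1100(✓)  1-1111(✓)  10-101(✓)  10-111(✓)  100-01  1001-1(✓)  1011-1(✓)  10110-  11-010(✓)  11-011(✓)  11-110(✓)  11-111(✓)  110-10(✓)  110-11(✓)  11001-(✓)  11011-(✓)  111-10(✓)  111-11(✓)  11101-(✓)  1111-0  11111-(✓)
size-2^2 implicants → --0111  --1100  -1-010  -1-111  -10-11  -1001-  0-0-11  0-1-00  0-10-0  1--111  10-1-1  11--10(✓)  11--11(✓)  11-01-(✓)  11-11-(✓)  110-1-(✓)  111-1-(✓)
size-2^3 implicants → 11--1-
Unchecked terms (primes): --0111, --1100, -1-010, -1-111, -10-11, -1001-, 0-0-11, 0-1-00, 0-10-0, 00-100, 00100-, 1--111, 10-1-1, 100-01, 10110-, 11--1-, 1111-0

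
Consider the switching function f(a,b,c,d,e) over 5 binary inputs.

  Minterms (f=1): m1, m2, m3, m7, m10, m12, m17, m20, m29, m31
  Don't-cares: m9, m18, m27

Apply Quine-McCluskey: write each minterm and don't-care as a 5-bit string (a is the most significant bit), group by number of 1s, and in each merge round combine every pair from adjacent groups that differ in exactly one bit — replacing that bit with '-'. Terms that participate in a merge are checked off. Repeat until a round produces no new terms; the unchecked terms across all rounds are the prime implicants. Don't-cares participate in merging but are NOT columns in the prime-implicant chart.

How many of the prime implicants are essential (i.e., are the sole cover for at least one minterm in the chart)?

size-2^0 implicants → 00001(✓)  00010(✓)  00011(✓)  00111(✓)  01001(✓)  01010(✓)  01100  10001(✓)  10010(✓)  10100  11011(✓)  11101(✓)  11111(✓)
size-2^1 implicants → -0001  -0010  0-001  0-010  00-11  000-1  0001-  11-11  111-1
Unchecked terms (primes): -0001, -0010, 0-001, 0-010, 00-11, 000-1, 0001-, 01100, 10100, 11-11, 111-1
Minterm coverage:
  m1 ⊆ -0001,0-001,000-1
  m2 ⊆ -0010,0-010,0001-
  m3 ⊆ 00-11,000-1,0001-
  m7 ⊆ 00-11 [E]
  m10 ⊆ 0-010 [E]
  m12 ⊆ 01100 [E]
  m17 ⊆ -0001 [E]
  m20 ⊆ 10100 [E]
  m29 ⊆ 111-1 [E]
  m31 ⊆ 11-11,111-1
E = {-0001, 0-010, 00-11, 01100, 10100, 111-1}

6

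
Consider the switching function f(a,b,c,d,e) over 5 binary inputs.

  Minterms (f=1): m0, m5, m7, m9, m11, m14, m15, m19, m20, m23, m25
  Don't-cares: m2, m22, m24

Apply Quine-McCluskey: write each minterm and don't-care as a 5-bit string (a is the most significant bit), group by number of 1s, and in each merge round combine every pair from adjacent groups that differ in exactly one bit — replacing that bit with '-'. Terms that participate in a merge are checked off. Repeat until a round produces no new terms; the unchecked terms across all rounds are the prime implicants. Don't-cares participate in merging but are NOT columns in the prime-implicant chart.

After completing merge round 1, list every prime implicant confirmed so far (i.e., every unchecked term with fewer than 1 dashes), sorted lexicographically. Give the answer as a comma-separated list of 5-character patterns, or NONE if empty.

Round 0: 00000✓ 00010✓ 00101✓ 00111✓ 01001✓ 01011✓ 01110✓ 01111✓ 10011✓ 10100✓ 10110✓ 10111✓ 11000✓ 11001✓
Round 1: -0111 -1001 0-111 000-0 001-1 01-11 010-1 0111- 10-11 101-0 1011- 1100-
PIs = {-0111, -1001, 0-111, 000-0, 001-1, 01-11, 010-1, 0111-, 10-11, 101-0, 1011-, 1100-}

NONE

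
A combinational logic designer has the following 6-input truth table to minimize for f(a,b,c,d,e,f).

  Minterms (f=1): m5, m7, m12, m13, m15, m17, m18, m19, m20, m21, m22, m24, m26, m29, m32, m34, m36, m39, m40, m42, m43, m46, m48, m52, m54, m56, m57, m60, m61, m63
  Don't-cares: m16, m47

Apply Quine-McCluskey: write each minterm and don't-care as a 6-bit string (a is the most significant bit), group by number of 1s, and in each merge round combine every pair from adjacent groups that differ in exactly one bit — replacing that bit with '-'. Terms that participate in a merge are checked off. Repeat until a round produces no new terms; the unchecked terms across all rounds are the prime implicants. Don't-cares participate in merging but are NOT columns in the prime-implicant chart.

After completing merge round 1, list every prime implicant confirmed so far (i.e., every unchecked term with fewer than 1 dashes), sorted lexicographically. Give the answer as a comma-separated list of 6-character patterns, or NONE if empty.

NONE

[col 0] 000101*, 000111*, 001100*, 001101*, 001111*, 010000*, 010001*, 010010*, 010011*, 010100*, 010101*, 010110*, 011000*, 011010*, 011101*, 100000*, 100010*, 100100*, 100111*, 101000*, 101010*, 101011*, 101110*, 101111*, 110000*, 110100*, 110110*, 111000*, 111001*, 111100*, 111101*, 111111*
[col 1] -00111*, -01111*, -10000*, -10100*, -10110*, -11000*, -11101, 0-0101*, 0-1101*, 00-101*, 00-111*, 0001-1*, 0011-1*, 00110-, 01-000*, 01-010*, 01-101*, 010-00*, 010-01*, 010-10*, 0100-0*, 0100-1*, 01000-*, 01001-*, 0101-0*, 01010-*, 0110-0*, 1-0000*, 1-0100*, 1-1000*, 1-1111, 10-000*, 10-010*, 10-111*, 100-00*, 1000-0*, 101-10*, 101-11*, 1010-0*, 10101-*, 10111-*, 11-000*, 11-100*, 110-00*, 1101-0*, 111-00*, 111-01*, 11100-*, 1111-1, 11110-*
[col 2] -0-111, -1-000, -10-00, -101-0, 0--101, 00-1-1, 01-0-0, 010--0, 010-0-, 0100--, 1--000, 1-0-00, 10-0-0, 101-1-, 11--00, 111-0-
Prime implicants: -0-111, -1-000, -10-00, -101-0, -11101, 0--101, 00-1-1, 00110-, 01-0-0, 010--0, 010-0-, 0100--, 1--000, 1-0-00, 1-1111, 10-0-0, 101-1-, 11--00, 111-0-, 1111-1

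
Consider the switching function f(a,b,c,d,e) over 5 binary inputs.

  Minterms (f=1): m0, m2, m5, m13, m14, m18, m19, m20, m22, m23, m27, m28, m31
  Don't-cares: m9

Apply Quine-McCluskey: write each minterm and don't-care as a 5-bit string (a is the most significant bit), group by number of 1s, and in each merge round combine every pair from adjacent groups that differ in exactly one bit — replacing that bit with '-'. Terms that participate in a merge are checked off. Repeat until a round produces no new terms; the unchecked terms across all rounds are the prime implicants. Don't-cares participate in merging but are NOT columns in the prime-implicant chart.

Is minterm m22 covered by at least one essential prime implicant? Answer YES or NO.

Round 0: 00000✓ 00010✓ 00101✓ 01001✓ 01101✓ 01110 10010✓ 10011✓ 10100✓ 10110✓ 10111✓ 11011✓ 11100✓ 11111✓
Round 1: -0010 0-101 000-0 01-01 1-011✓ 1-100 1-111✓ 10-10✓ 10-11✓ 1001-✓ 101-0 1011-✓ 11-11✓
Round 2: 1--11 10-1-
PIs = {-0010, 0-101, 000-0, 01-01, 01110, 1--11, 1-100, 10-1-, 101-0}
Coverage chart:
  m0: 000-0 ←essential
  m2: -0010,000-0
  m5: 0-101 ←essential
  m13: 0-101,01-01
  m14: 01110 ←essential
  m18: -0010,10-1-
  m19: 1--11,10-1-
  m20: 1-100,101-0
  m22: 10-1-,101-0
  m23: 1--11,10-1-
  m27: 1--11 ←essential
  m28: 1-100 ←essential
  m31: 1--11 ←essential
Essential: 0-101, 000-0, 01110, 1--11, 1-100

NO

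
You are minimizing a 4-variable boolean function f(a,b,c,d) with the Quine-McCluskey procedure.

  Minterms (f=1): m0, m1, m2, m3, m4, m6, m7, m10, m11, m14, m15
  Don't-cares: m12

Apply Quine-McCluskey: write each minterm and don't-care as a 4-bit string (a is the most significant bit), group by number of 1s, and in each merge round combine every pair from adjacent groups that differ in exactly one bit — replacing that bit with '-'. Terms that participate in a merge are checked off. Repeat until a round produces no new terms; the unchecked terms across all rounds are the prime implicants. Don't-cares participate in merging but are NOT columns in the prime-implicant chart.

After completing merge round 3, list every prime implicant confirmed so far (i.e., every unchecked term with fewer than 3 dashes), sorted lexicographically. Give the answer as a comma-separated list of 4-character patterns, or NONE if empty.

-1-0, 0--0, 00--

[col 0] 0000*, 0001*, 0010*, 0011*, 0100*, 0110*, 0111*, 1010*, 1011*, 1100*, 1110*, 1111*
[col 1] -010*, -011*, -100*, -110*, -111*, 0-00*, 0-10*, 0-11*, 00-0*, 00-1*, 000-*, 001-*, 01-0*, 011-*, 1-10*, 1-11*, 101-*, 11-0*, 111-*
[col 2] --10*, --11*, -01-*, -1-0, -11-*, 0--0, 0-1-*, 00--, 1-1-*
[col 3] --1-
Prime implicants: --1-, -1-0, 0--0, 00--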